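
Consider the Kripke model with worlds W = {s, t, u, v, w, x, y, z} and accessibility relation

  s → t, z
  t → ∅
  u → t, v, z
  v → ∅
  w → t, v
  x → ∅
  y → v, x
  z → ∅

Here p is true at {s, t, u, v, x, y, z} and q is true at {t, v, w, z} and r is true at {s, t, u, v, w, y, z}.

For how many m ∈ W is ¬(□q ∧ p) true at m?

s: □q ∧ p is T. ✗
t: □q ∧ p is T. ✗
u: □q ∧ p is T. ✗
v: □q ∧ p is T. ✗
w: □q ∧ p is F. ✓
x: □q ∧ p is T. ✗
y: □q ∧ p is F. ✓
z: □q ∧ p is T. ✗
Satisfying worlds: {w, y}.

2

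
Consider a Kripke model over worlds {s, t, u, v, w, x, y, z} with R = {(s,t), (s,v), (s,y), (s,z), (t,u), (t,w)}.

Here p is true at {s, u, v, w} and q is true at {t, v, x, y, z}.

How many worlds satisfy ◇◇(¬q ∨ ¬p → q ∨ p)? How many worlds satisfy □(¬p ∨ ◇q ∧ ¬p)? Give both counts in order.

1 and 6

For ◇◇(¬q ∨ ¬p → q ∨ p):
s: successors {t, v, y, z}; ◇(¬q ∨ ¬p → q ∨ p) there: t:T, v:F, y:F, z:F. ✓
t: successors {u, w}; ◇(¬q ∨ ¬p → q ∨ p) there: u:F, w:F. ✗
u: no successors, so ◇◇(¬q ∨ ¬p → q ∨ p) fails. ✗
v: no successors, so ◇◇(¬q ∨ ¬p → q ∨ p) fails. ✗
w: no successors, so ◇◇(¬q ∨ ¬p → q ∨ p) fails. ✗
x: no successors, so ◇◇(¬q ∨ ¬p → q ∨ p) fails. ✗
y: no successors, so ◇◇(¬q ∨ ¬p → q ∨ p) fails. ✗
z: no successors, so ◇◇(¬q ∨ ¬p → q ∨ p) fails. ✗
— 1 world.
For □(¬p ∨ ◇q ∧ ¬p):
s: successors {t, v, y, z}; ¬p ∨ ◇q ∧ ¬p there: t:T, v:F, y:T, z:T. ✗
t: successors {u, w}; ¬p ∨ ◇q ∧ ¬p there: u:F, w:F. ✗
u: no successors, so □(¬p ∨ ◇q ∧ ¬p) holds vacuously. ✓
v: no successors, so □(¬p ∨ ◇q ∧ ¬p) holds vacuously. ✓
w: no successors, so □(¬p ∨ ◇q ∧ ¬p) holds vacuously. ✓
x: no successors, so □(¬p ∨ ◇q ∧ ¬p) holds vacuously. ✓
y: no successors, so □(¬p ∨ ◇q ∧ ¬p) holds vacuously. ✓
z: no successors, so □(¬p ∨ ◇q ∧ ¬p) holds vacuously. ✓
— 6 worlds.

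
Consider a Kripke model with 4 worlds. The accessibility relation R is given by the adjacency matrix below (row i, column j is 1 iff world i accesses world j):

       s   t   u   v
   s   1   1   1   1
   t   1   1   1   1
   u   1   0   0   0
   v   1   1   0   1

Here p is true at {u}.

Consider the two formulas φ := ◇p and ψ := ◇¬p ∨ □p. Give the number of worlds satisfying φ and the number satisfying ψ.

For ◇p:
s: successors {s, t, u, v}; p there: s:F, t:F, u:T, v:F. ✓
t: successors {s, t, u, v}; p there: s:F, t:F, u:T, v:F. ✓
u: successors {s}; p there: s:F. ✗
v: successors {s, t, v}; p there: s:F, t:F, v:F. ✗
— 2 worlds.
For ◇¬p ∨ □p:
s: ◇¬p is T, □p is F. ✓
t: ◇¬p is T, □p is F. ✓
u: ◇¬p is T, □p is F. ✓
v: ◇¬p is T, □p is F. ✓
— 4 worlds.

2 and 4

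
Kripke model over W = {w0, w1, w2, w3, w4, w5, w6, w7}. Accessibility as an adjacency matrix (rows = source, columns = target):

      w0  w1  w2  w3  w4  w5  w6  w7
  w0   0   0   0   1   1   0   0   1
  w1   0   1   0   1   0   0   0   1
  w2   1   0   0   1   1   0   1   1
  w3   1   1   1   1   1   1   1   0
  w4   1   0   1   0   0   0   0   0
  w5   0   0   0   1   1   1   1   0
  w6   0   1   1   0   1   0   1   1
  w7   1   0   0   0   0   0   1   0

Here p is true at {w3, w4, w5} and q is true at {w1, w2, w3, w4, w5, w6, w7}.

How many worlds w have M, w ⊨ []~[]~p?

w0: successors {w3, w4, w7}; ~[]~p there: w3:T, w4:F, w7:F. ✗
w1: successors {w1, w3, w7}; ~[]~p there: w1:T, w3:T, w7:F. ✗
w2: successors {w0, w3, w4, w6, w7}; ~[]~p there: w0:T, w3:T, w4:F, w6:T, w7:F. ✗
w3: successors {w0, w1, w2, w3, w4, w5, w6}; ~[]~p there: w0:T, w1:T, w2:T, w3:T, w4:F, w5:T, w6:T. ✗
w4: successors {w0, w2}; ~[]~p there: w0:T, w2:T. ✓
w5: successors {w3, w4, w5, w6}; ~[]~p there: w3:T, w4:F, w5:T, w6:T. ✗
w6: successors {w1, w2, w4, w6, w7}; ~[]~p there: w1:T, w2:T, w4:F, w6:T, w7:F. ✗
w7: successors {w0, w6}; ~[]~p there: w0:T, w6:T. ✓
Satisfying worlds: {w4, w7}.

2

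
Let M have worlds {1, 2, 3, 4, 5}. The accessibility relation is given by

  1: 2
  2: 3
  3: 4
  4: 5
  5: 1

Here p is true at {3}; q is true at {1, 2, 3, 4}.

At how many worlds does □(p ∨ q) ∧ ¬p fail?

2

1: □(p ∨ q) is T, ¬p is T. ✓
2: □(p ∨ q) is T, ¬p is T. ✓
3: □(p ∨ q) is T, ¬p is F. ✗
4: □(p ∨ q) is F, ¬p is T. ✗
5: □(p ∨ q) is T, ¬p is T. ✓
Satisfying worlds: {1, 2, 5}.
So □(p ∨ q) ∧ ¬p fails at the other 2 worlds.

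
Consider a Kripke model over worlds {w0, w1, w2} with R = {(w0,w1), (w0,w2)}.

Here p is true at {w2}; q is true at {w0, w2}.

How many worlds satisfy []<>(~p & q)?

2

w0: successors {w1, w2}; <>(~p & q) there: w1:F, w2:F. ✗
w1: no successors, so []<>(~p & q) holds vacuously. ✓
w2: no successors, so []<>(~p & q) holds vacuously. ✓
Satisfying worlds: {w1, w2}.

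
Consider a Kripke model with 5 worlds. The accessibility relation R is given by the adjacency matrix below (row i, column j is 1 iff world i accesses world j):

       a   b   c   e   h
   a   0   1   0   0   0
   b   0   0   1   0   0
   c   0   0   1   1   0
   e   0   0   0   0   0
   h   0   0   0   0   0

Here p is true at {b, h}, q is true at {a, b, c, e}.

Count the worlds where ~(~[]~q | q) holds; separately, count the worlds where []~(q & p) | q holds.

For ~(~[]~q | q):
a: ~[]~q | q is T. ✗
b: ~[]~q | q is T. ✗
c: ~[]~q | q is T. ✗
e: ~[]~q | q is T. ✗
h: ~[]~q | q is F. ✓
— 1 world.
For []~(q & p) | q:
a: []~(q & p) is F, q is T. ✓
b: []~(q & p) is T, q is T. ✓
c: []~(q & p) is T, q is T. ✓
e: []~(q & p) is T, q is T. ✓
h: []~(q & p) is T, q is F. ✓
— 5 worlds.

1 and 5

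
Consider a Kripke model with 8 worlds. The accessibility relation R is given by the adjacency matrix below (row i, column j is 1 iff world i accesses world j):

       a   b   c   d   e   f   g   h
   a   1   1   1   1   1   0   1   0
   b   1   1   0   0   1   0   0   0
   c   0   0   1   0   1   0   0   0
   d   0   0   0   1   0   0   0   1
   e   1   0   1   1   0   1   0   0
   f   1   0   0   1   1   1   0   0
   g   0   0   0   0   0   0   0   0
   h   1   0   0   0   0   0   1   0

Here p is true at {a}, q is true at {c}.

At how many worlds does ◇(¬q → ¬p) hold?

a: successors {a, b, c, d, e, g}; ¬q → ¬p there: a:F, b:T, c:T, d:T, e:T, g:T. ✓
b: successors {a, b, e}; ¬q → ¬p there: a:F, b:T, e:T. ✓
c: successors {c, e}; ¬q → ¬p there: c:T, e:T. ✓
d: successors {d, h}; ¬q → ¬p there: d:T, h:T. ✓
e: successors {a, c, d, f}; ¬q → ¬p there: a:F, c:T, d:T, f:T. ✓
f: successors {a, d, e, f}; ¬q → ¬p there: a:F, d:T, e:T, f:T. ✓
g: no successors, so ◇(¬q → ¬p) fails. ✗
h: successors {a, g}; ¬q → ¬p there: a:F, g:T. ✓
Satisfying worlds: {a, b, c, d, e, f, h}.

7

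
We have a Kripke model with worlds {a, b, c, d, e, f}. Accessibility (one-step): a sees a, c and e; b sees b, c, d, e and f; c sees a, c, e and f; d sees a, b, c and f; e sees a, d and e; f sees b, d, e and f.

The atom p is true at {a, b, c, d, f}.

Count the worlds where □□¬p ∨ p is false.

a: □□¬p is F, p is T. ✓
b: □□¬p is F, p is T. ✓
c: □□¬p is F, p is T. ✓
d: □□¬p is F, p is T. ✓
e: □□¬p is F, p is F. ✗
f: □□¬p is F, p is T. ✓
Satisfying worlds: {a, b, c, d, f}.
So □□¬p ∨ p fails at the other 1 world.

1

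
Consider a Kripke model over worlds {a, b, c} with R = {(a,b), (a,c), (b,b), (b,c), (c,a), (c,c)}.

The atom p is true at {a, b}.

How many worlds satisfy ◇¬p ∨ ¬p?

a: ◇¬p is T, ¬p is F. ✓
b: ◇¬p is T, ¬p is F. ✓
c: ◇¬p is T, ¬p is T. ✓
Satisfying worlds: {a, b, c}.

3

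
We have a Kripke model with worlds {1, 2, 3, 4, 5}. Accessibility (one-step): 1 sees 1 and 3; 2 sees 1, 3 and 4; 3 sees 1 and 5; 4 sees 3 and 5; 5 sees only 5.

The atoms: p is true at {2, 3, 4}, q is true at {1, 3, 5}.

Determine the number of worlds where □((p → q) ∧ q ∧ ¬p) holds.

1: successors {1, 3}; (p → q) ∧ q ∧ ¬p there: 1:T, 3:F. ✗
2: successors {1, 3, 4}; (p → q) ∧ q ∧ ¬p there: 1:T, 3:F, 4:F. ✗
3: successors {1, 5}; (p → q) ∧ q ∧ ¬p there: 1:T, 5:T. ✓
4: successors {3, 5}; (p → q) ∧ q ∧ ¬p there: 3:F, 5:T. ✗
5: successors {5}; (p → q) ∧ q ∧ ¬p there: 5:T. ✓
Satisfying worlds: {3, 5}.

2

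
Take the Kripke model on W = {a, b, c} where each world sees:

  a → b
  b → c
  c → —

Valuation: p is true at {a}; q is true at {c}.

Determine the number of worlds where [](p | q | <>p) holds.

2

a: successors {b}; p | q | <>p there: b:F. ✗
b: successors {c}; p | q | <>p there: c:T. ✓
c: no successors, so [](p | q | <>p) holds vacuously. ✓
Satisfying worlds: {b, c}.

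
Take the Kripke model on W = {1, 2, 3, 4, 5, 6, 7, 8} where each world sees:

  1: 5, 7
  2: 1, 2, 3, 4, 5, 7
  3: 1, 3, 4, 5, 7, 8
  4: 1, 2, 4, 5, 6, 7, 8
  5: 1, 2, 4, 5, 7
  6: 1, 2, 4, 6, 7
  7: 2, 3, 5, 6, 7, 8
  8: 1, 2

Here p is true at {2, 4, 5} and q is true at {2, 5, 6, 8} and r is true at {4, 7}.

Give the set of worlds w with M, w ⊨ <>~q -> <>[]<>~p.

1: <>~q is T, <>[]<>~p is T. ✓
2: <>~q is T, <>[]<>~p is T. ✓
3: <>~q is T, <>[]<>~p is T. ✓
4: <>~q is T, <>[]<>~p is T. ✓
5: <>~q is T, <>[]<>~p is T. ✓
6: <>~q is T, <>[]<>~p is T. ✓
7: <>~q is T, <>[]<>~p is T. ✓
8: <>~q is T, <>[]<>~p is T. ✓

{1, 2, 3, 4, 5, 6, 7, 8}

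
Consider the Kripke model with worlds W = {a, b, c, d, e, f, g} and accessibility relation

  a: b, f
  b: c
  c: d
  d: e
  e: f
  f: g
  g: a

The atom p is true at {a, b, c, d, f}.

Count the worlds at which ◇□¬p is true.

a: successors {b, f}; □¬p there: b:F, f:T. ✓
b: successors {c}; □¬p there: c:F. ✗
c: successors {d}; □¬p there: d:T. ✓
d: successors {e}; □¬p there: e:F. ✗
e: successors {f}; □¬p there: f:T. ✓
f: successors {g}; □¬p there: g:F. ✗
g: successors {a}; □¬p there: a:F. ✗
Satisfying worlds: {a, c, e}.

3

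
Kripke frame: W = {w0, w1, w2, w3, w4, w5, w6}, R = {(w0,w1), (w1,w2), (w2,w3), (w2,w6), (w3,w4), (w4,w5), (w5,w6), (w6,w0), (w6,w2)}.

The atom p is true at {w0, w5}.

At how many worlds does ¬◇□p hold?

w0: ◇□p is F. ✓
w1: ◇□p is F. ✓
w2: ◇□p is F. ✓
w3: ◇□p is T. ✗
w4: ◇□p is F. ✓
w5: ◇□p is F. ✓
w6: ◇□p is F. ✓
Satisfying worlds: {w0, w1, w2, w4, w5, w6}.

6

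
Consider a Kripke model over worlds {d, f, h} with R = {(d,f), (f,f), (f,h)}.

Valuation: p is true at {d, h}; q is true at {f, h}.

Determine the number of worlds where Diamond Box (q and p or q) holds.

2

d: successors {f}; Box (q and p or q) there: f:T. ✓
f: successors {f, h}; Box (q and p or q) there: f:T, h:T. ✓
h: no successors, so Diamond Box (q and p or q) fails. ✗
Satisfying worlds: {d, f}.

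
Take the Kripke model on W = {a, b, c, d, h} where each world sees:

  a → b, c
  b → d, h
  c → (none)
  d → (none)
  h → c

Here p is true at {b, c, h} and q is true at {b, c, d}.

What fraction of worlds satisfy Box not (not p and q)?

a: successors {b, c}; not (not p and q) there: b:T, c:T. ✓
b: successors {d, h}; not (not p and q) there: d:F, h:T. ✗
c: no successors, so Box not (not p and q) holds vacuously. ✓
d: no successors, so Box not (not p and q) holds vacuously. ✓
h: successors {c}; not (not p and q) there: c:T. ✓
That's 4 of 5 worlds, so 4/5.

4/5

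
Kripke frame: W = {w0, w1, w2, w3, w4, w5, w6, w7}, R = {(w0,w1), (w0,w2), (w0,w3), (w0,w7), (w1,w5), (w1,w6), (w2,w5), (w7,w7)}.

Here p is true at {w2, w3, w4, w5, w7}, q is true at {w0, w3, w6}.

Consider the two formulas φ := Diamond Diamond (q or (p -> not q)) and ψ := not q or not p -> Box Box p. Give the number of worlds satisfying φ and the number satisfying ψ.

For Diamond Diamond (q or (p -> not q)):
w0: successors {w1, w2, w3, w7}; Diamond (q or (p -> not q)) there: w1:T, w2:T, w3:F, w7:T. ✓
w1: successors {w5, w6}; Diamond (q or (p -> not q)) there: w5:F, w6:F. ✗
w2: successors {w5}; Diamond (q or (p -> not q)) there: w5:F. ✗
w3: no successors, so Diamond Diamond (q or (p -> not q)) fails. ✗
w4: no successors, so Diamond Diamond (q or (p -> not q)) fails. ✗
w5: no successors, so Diamond Diamond (q or (p -> not q)) fails. ✗
w6: no successors, so Diamond Diamond (q or (p -> not q)) fails. ✗
w7: successors {w7}; Diamond (q or (p -> not q)) there: w7:T. ✓
— 2 worlds.
For not q or not p -> Box Box p:
w0: not q or not p is T, Box Box p is F. ✗
w1: not q or not p is T, Box Box p is T. ✓
w2: not q or not p is T, Box Box p is T. ✓
w3: not q or not p is F, Box Box p is T. ✓
w4: not q or not p is T, Box Box p is T. ✓
w5: not q or not p is T, Box Box p is T. ✓
w6: not q or not p is T, Box Box p is T. ✓
w7: not q or not p is T, Box Box p is T. ✓
— 7 worlds.

2 and 7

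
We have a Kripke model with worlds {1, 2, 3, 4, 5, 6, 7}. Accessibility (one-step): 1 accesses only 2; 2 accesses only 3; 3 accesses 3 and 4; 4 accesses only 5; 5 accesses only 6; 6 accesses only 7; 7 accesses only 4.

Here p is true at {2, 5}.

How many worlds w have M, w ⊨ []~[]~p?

1: successors {2}; ~[]~p there: 2:F. ✗
2: successors {3}; ~[]~p there: 3:F. ✗
3: successors {3, 4}; ~[]~p there: 3:F, 4:T. ✗
4: successors {5}; ~[]~p there: 5:F. ✗
5: successors {6}; ~[]~p there: 6:F. ✗
6: successors {7}; ~[]~p there: 7:F. ✗
7: successors {4}; ~[]~p there: 4:T. ✓
Satisfying worlds: {7}.

1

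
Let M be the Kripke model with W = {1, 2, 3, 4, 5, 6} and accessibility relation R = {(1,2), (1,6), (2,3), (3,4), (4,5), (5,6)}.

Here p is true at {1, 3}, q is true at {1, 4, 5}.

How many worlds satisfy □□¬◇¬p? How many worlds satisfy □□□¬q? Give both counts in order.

3 and 4

For □□¬◇¬p:
1: successors {2, 6}; □¬◇¬p there: 2:F, 6:T. ✗
2: successors {3}; □¬◇¬p there: 3:F. ✗
3: successors {4}; □¬◇¬p there: 4:F. ✗
4: successors {5}; □¬◇¬p there: 5:T. ✓
5: successors {6}; □¬◇¬p there: 6:T. ✓
6: no successors, so □□¬◇¬p holds vacuously. ✓
— 3 worlds.
For □□□¬q:
1: successors {2, 6}; □□¬q there: 2:F, 6:T. ✗
2: successors {3}; □□¬q there: 3:F. ✗
3: successors {4}; □□¬q there: 4:T. ✓
4: successors {5}; □□¬q there: 5:T. ✓
5: successors {6}; □□¬q there: 6:T. ✓
6: no successors, so □□□¬q holds vacuously. ✓
— 4 worlds.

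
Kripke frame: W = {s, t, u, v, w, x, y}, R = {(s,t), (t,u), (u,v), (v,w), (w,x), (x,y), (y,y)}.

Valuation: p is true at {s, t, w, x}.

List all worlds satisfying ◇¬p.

{t, u, x, y}

s: successors {t}; ¬p there: t:F. ✗
t: successors {u}; ¬p there: u:T. ✓
u: successors {v}; ¬p there: v:T. ✓
v: successors {w}; ¬p there: w:F. ✗
w: successors {x}; ¬p there: x:F. ✗
x: successors {y}; ¬p there: y:T. ✓
y: successors {y}; ¬p there: y:T. ✓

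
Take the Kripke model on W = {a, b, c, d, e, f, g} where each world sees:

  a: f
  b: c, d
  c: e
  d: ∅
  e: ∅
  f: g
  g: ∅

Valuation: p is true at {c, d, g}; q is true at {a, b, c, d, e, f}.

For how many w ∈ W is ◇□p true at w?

a: successors {f}; □p there: f:T. ✓
b: successors {c, d}; □p there: c:F, d:T. ✓
c: successors {e}; □p there: e:T. ✓
d: no successors, so ◇□p fails. ✗
e: no successors, so ◇□p fails. ✗
f: successors {g}; □p there: g:T. ✓
g: no successors, so ◇□p fails. ✗
Satisfying worlds: {a, b, c, f}.

4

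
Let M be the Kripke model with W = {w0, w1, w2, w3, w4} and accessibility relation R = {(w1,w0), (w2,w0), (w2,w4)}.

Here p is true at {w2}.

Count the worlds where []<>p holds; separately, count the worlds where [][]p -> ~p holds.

3 and 4

For []<>p:
w0: no successors, so []<>p holds vacuously. ✓
w1: successors {w0}; <>p there: w0:F. ✗
w2: successors {w0, w4}; <>p there: w0:F, w4:F. ✗
w3: no successors, so []<>p holds vacuously. ✓
w4: no successors, so []<>p holds vacuously. ✓
— 3 worlds.
For [][]p -> ~p:
w0: [][]p is T, ~p is T. ✓
w1: [][]p is T, ~p is T. ✓
w2: [][]p is T, ~p is F. ✗
w3: [][]p is T, ~p is T. ✓
w4: [][]p is T, ~p is T. ✓
— 4 worlds.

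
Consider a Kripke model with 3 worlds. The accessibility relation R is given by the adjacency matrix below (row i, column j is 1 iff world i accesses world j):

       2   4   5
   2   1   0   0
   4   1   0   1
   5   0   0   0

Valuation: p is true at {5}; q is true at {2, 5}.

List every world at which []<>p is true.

{5}

2: successors {2}; <>p there: 2:F. ✗
4: successors {2, 5}; <>p there: 2:F, 5:F. ✗
5: no successors, so []<>p holds vacuously. ✓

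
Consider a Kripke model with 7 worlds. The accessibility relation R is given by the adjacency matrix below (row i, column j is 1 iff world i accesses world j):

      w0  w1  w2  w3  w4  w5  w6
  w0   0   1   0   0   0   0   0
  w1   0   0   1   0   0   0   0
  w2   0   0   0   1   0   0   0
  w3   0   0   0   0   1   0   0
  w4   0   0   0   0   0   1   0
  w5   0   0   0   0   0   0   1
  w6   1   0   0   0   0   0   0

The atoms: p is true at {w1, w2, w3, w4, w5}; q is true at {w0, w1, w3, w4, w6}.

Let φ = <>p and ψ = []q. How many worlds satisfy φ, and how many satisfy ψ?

5 and 5

For <>p:
w0: successors {w1}; p there: w1:T. ✓
w1: successors {w2}; p there: w2:T. ✓
w2: successors {w3}; p there: w3:T. ✓
w3: successors {w4}; p there: w4:T. ✓
w4: successors {w5}; p there: w5:T. ✓
w5: successors {w6}; p there: w6:F. ✗
w6: successors {w0}; p there: w0:F. ✗
— 5 worlds.
For []q:
w0: successors {w1}; q there: w1:T. ✓
w1: successors {w2}; q there: w2:F. ✗
w2: successors {w3}; q there: w3:T. ✓
w3: successors {w4}; q there: w4:T. ✓
w4: successors {w5}; q there: w5:F. ✗
w5: successors {w6}; q there: w6:T. ✓
w6: successors {w0}; q there: w0:T. ✓
— 5 worlds.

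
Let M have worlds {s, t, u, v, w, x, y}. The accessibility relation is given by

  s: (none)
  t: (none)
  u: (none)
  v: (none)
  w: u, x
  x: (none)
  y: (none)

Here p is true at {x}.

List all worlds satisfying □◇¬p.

s: no successors, so □◇¬p holds vacuously. ✓
t: no successors, so □◇¬p holds vacuously. ✓
u: no successors, so □◇¬p holds vacuously. ✓
v: no successors, so □◇¬p holds vacuously. ✓
w: successors {u, x}; ◇¬p there: u:F, x:F. ✗
x: no successors, so □◇¬p holds vacuously. ✓
y: no successors, so □◇¬p holds vacuously. ✓

{s, t, u, v, x, y}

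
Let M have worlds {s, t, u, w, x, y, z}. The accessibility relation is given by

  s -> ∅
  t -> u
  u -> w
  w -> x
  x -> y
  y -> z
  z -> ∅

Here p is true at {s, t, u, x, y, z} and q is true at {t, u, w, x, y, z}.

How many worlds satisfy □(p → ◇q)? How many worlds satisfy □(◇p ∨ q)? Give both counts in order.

For □(p → ◇q):
s: no successors, so □(p → ◇q) holds vacuously. ✓
t: successors {u}; p → ◇q there: u:T. ✓
u: successors {w}; p → ◇q there: w:T. ✓
w: successors {x}; p → ◇q there: x:T. ✓
x: successors {y}; p → ◇q there: y:T. ✓
y: successors {z}; p → ◇q there: z:F. ✗
z: no successors, so □(p → ◇q) holds vacuously. ✓
— 6 worlds.
For □(◇p ∨ q):
s: no successors, so □(◇p ∨ q) holds vacuously. ✓
t: successors {u}; ◇p ∨ q there: u:T. ✓
u: successors {w}; ◇p ∨ q there: w:T. ✓
w: successors {x}; ◇p ∨ q there: x:T. ✓
x: successors {y}; ◇p ∨ q there: y:T. ✓
y: successors {z}; ◇p ∨ q there: z:T. ✓
z: no successors, so □(◇p ∨ q) holds vacuously. ✓
— 7 worlds.

6 and 7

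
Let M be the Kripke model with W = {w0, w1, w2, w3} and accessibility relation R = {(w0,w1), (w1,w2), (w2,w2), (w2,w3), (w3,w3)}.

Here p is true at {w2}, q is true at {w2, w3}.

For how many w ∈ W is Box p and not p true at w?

w0: Box p is F, not p is T. ✗
w1: Box p is T, not p is T. ✓
w2: Box p is F, not p is F. ✗
w3: Box p is F, not p is T. ✗
Satisfying worlds: {w1}.

1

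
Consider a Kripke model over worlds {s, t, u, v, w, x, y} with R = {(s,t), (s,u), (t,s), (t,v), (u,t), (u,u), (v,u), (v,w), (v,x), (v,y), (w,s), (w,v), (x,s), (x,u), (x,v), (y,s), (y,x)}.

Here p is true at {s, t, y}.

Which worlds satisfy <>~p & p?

{s, t, y}

s: <>~p is T, p is T. ✓
t: <>~p is T, p is T. ✓
u: <>~p is T, p is F. ✗
v: <>~p is T, p is F. ✗
w: <>~p is T, p is F. ✗
x: <>~p is T, p is F. ✗
y: <>~p is T, p is T. ✓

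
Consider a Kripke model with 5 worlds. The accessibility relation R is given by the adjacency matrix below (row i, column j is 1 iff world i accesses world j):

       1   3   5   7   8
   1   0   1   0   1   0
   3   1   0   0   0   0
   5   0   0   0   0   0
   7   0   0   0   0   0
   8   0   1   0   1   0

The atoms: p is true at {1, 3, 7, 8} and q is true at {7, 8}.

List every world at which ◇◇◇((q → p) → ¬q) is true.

1: successors {3, 7}; ◇◇((q → p) → ¬q) there: 3:T, 7:F. ✓
3: successors {1}; ◇◇((q → p) → ¬q) there: 1:T. ✓
5: no successors, so ◇◇◇((q → p) → ¬q) fails. ✗
7: no successors, so ◇◇◇((q → p) → ¬q) fails. ✗
8: successors {3, 7}; ◇◇((q → p) → ¬q) there: 3:T, 7:F. ✓

{1, 3, 8}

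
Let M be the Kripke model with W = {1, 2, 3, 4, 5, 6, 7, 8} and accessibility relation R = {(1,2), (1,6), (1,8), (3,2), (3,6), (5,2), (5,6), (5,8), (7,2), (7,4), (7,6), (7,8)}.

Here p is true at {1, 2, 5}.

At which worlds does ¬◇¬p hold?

{2, 4, 6, 8}

1: ◇¬p is T. ✗
2: ◇¬p is F. ✓
3: ◇¬p is T. ✗
4: ◇¬p is F. ✓
5: ◇¬p is T. ✗
6: ◇¬p is F. ✓
7: ◇¬p is T. ✗
8: ◇¬p is F. ✓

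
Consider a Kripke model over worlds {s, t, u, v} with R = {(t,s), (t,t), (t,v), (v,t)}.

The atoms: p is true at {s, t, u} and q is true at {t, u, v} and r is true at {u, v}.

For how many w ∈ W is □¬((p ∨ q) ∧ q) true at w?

2

s: no successors, so □¬((p ∨ q) ∧ q) holds vacuously. ✓
t: successors {s, t, v}; ¬((p ∨ q) ∧ q) there: s:T, t:F, v:F. ✗
u: no successors, so □¬((p ∨ q) ∧ q) holds vacuously. ✓
v: successors {t}; ¬((p ∨ q) ∧ q) there: t:F. ✗
Satisfying worlds: {s, u}.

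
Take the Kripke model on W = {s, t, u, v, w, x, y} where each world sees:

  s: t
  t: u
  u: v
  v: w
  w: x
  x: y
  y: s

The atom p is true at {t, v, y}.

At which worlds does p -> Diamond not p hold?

{s, t, u, v, w, x, y}

s: p is F, Diamond not p is F. ✓
t: p is T, Diamond not p is T. ✓
u: p is F, Diamond not p is F. ✓
v: p is T, Diamond not p is T. ✓
w: p is F, Diamond not p is T. ✓
x: p is F, Diamond not p is F. ✓
y: p is T, Diamond not p is T. ✓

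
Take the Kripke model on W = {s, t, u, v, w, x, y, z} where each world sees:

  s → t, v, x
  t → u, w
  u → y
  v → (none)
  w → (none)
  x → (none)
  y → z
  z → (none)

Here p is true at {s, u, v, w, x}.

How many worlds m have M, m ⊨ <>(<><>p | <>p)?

1

s: successors {t, v, x}; <><>p | <>p there: t:T, v:F, x:F. ✓
t: successors {u, w}; <><>p | <>p there: u:F, w:F. ✗
u: successors {y}; <><>p | <>p there: y:F. ✗
v: no successors, so <>(<><>p | <>p) fails. ✗
w: no successors, so <>(<><>p | <>p) fails. ✗
x: no successors, so <>(<><>p | <>p) fails. ✗
y: successors {z}; <><>p | <>p there: z:F. ✗
z: no successors, so <>(<><>p | <>p) fails. ✗
Satisfying worlds: {s}.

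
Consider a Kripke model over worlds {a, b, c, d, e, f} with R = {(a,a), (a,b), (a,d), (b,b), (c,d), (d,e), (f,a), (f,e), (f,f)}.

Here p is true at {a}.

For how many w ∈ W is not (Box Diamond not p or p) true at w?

a: Box Diamond not p or p is T. ✗
b: Box Diamond not p or p is T. ✗
c: Box Diamond not p or p is T. ✗
d: Box Diamond not p or p is F. ✓
e: Box Diamond not p or p is T. ✗
f: Box Diamond not p or p is F. ✓
Satisfying worlds: {d, f}.

2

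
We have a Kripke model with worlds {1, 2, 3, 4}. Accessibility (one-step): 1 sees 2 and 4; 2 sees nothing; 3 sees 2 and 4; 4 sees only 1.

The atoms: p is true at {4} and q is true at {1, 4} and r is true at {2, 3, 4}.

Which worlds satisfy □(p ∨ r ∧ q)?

{2}

1: successors {2, 4}; p ∨ r ∧ q there: 2:F, 4:T. ✗
2: no successors, so □(p ∨ r ∧ q) holds vacuously. ✓
3: successors {2, 4}; p ∨ r ∧ q there: 2:F, 4:T. ✗
4: successors {1}; p ∨ r ∧ q there: 1:F. ✗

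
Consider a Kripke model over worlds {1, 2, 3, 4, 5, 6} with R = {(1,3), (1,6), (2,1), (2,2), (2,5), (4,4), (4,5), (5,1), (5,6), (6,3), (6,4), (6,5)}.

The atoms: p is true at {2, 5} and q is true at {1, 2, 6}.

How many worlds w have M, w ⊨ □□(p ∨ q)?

1: successors {3, 6}; □(p ∨ q) there: 3:T, 6:F. ✗
2: successors {1, 2, 5}; □(p ∨ q) there: 1:F, 2:T, 5:T. ✗
3: no successors, so □□(p ∨ q) holds vacuously. ✓
4: successors {4, 5}; □(p ∨ q) there: 4:F, 5:T. ✗
5: successors {1, 6}; □(p ∨ q) there: 1:F, 6:F. ✗
6: successors {3, 4, 5}; □(p ∨ q) there: 3:T, 4:F, 5:T. ✗
Satisfying worlds: {3}.

1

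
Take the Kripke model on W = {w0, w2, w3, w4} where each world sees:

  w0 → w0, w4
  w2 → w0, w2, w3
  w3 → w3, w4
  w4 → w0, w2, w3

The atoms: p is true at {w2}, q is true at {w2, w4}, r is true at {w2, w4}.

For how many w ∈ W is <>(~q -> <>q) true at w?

w0: successors {w0, w4}; ~q -> <>q there: w0:T, w4:T. ✓
w2: successors {w0, w2, w3}; ~q -> <>q there: w0:T, w2:T, w3:T. ✓
w3: successors {w3, w4}; ~q -> <>q there: w3:T, w4:T. ✓
w4: successors {w0, w2, w3}; ~q -> <>q there: w0:T, w2:T, w3:T. ✓
Satisfying worlds: {w0, w2, w3, w4}.

4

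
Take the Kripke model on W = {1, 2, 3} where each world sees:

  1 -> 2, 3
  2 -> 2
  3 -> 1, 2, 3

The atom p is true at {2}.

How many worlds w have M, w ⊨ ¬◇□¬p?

3

1: ◇□¬p is F. ✓
2: ◇□¬p is F. ✓
3: ◇□¬p is F. ✓
Satisfying worlds: {1, 2, 3}.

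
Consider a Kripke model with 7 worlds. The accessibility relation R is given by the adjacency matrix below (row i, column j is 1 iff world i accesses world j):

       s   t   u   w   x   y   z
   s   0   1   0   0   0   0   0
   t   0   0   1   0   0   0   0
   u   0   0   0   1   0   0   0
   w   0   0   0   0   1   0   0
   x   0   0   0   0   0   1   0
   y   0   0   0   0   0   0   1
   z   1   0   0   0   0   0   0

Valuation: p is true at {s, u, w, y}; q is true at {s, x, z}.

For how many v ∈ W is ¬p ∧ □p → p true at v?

4

s: ¬p ∧ □p is F, p is T. ✓
t: ¬p ∧ □p is T, p is F. ✗
u: ¬p ∧ □p is F, p is T. ✓
w: ¬p ∧ □p is F, p is T. ✓
x: ¬p ∧ □p is T, p is F. ✗
y: ¬p ∧ □p is F, p is T. ✓
z: ¬p ∧ □p is T, p is F. ✗
Satisfying worlds: {s, u, w, y}.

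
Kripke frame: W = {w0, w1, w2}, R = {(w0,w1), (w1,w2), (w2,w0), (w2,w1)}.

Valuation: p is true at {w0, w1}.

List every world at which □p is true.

w0: successors {w1}; p there: w1:T. ✓
w1: successors {w2}; p there: w2:F. ✗
w2: successors {w0, w1}; p there: w0:T, w1:T. ✓

{w0, w2}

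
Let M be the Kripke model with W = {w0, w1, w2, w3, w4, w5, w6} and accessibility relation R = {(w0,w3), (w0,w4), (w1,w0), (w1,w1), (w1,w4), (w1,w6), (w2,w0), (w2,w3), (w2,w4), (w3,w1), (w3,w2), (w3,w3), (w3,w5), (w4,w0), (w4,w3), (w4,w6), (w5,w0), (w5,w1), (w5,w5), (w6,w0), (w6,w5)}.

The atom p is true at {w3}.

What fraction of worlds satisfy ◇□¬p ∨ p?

5/7

w0: ◇□¬p is F, p is F. ✗
w1: ◇□¬p is T, p is F. ✓
w2: ◇□¬p is F, p is F. ✗
w3: ◇□¬p is T, p is T. ✓
w4: ◇□¬p is T, p is F. ✓
w5: ◇□¬p is T, p is F. ✓
w6: ◇□¬p is T, p is F. ✓
That's 5 of 7 worlds, so 5/7.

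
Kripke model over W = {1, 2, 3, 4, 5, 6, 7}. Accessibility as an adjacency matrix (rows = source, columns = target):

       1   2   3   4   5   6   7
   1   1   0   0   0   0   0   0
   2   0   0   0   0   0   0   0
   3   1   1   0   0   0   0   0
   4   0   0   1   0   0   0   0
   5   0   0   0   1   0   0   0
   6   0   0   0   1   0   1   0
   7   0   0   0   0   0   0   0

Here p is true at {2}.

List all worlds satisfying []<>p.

1: successors {1}; <>p there: 1:F. ✗
2: no successors, so []<>p holds vacuously. ✓
3: successors {1, 2}; <>p there: 1:F, 2:F. ✗
4: successors {3}; <>p there: 3:T. ✓
5: successors {4}; <>p there: 4:F. ✗
6: successors {4, 6}; <>p there: 4:F, 6:F. ✗
7: no successors, so []<>p holds vacuously. ✓

{2, 4, 7}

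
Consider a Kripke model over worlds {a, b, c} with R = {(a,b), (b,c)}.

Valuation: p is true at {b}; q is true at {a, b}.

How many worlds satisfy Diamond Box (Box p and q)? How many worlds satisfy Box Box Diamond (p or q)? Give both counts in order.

For Diamond Box (Box p and q):
a: successors {b}; Box (Box p and q) there: b:F. ✗
b: successors {c}; Box (Box p and q) there: c:T. ✓
c: no successors, so Diamond Box (Box p and q) fails. ✗
— 1 world.
For Box Box Diamond (p or q):
a: successors {b}; Box Diamond (p or q) there: b:F. ✗
b: successors {c}; Box Diamond (p or q) there: c:T. ✓
c: no successors, so Box Box Diamond (p or q) holds vacuously. ✓
— 2 worlds.

1 and 2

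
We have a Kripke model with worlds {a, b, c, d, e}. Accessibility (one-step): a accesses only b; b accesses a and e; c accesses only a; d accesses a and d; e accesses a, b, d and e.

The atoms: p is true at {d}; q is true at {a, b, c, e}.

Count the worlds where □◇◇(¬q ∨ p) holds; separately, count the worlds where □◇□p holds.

For □◇◇(¬q ∨ p):
a: successors {b}; ◇◇(¬q ∨ p) there: b:T. ✓
b: successors {a, e}; ◇◇(¬q ∨ p) there: a:F, e:T. ✗
c: successors {a}; ◇◇(¬q ∨ p) there: a:F. ✗
d: successors {a, d}; ◇◇(¬q ∨ p) there: a:F, d:T. ✗
e: successors {a, b, d, e}; ◇◇(¬q ∨ p) there: a:F, b:T, d:T, e:T. ✗
— 1 world.
For □◇□p:
a: successors {b}; ◇□p there: b:F. ✗
b: successors {a, e}; ◇□p there: a:F, e:F. ✗
c: successors {a}; ◇□p there: a:F. ✗
d: successors {a, d}; ◇□p there: a:F, d:F. ✗
e: successors {a, b, d, e}; ◇□p there: a:F, b:F, d:F, e:F. ✗
— 0 worlds.

1 and 0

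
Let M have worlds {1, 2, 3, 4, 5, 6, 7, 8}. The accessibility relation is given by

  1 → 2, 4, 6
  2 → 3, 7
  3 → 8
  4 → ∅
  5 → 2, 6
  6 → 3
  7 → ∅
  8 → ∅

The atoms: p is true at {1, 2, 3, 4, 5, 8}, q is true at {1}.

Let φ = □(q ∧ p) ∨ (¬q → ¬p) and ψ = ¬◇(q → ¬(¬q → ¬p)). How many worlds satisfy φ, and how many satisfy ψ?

For □(q ∧ p) ∨ (¬q → ¬p):
1: □(q ∧ p) is F, ¬q → ¬p is T. ✓
2: □(q ∧ p) is F, ¬q → ¬p is F. ✗
3: □(q ∧ p) is F, ¬q → ¬p is F. ✗
4: □(q ∧ p) is T, ¬q → ¬p is F. ✓
5: □(q ∧ p) is F, ¬q → ¬p is F. ✗
6: □(q ∧ p) is F, ¬q → ¬p is T. ✓
7: □(q ∧ p) is T, ¬q → ¬p is T. ✓
8: □(q ∧ p) is T, ¬q → ¬p is F. ✓
— 5 worlds.
For ¬◇(q → ¬(¬q → ¬p)):
1: ◇(q → ¬(¬q → ¬p)) is T. ✗
2: ◇(q → ¬(¬q → ¬p)) is T. ✗
3: ◇(q → ¬(¬q → ¬p)) is T. ✗
4: ◇(q → ¬(¬q → ¬p)) is F. ✓
5: ◇(q → ¬(¬q → ¬p)) is T. ✗
6: ◇(q → ¬(¬q → ¬p)) is T. ✗
7: ◇(q → ¬(¬q → ¬p)) is F. ✓
8: ◇(q → ¬(¬q → ¬p)) is F. ✓
— 3 worlds.

5 and 3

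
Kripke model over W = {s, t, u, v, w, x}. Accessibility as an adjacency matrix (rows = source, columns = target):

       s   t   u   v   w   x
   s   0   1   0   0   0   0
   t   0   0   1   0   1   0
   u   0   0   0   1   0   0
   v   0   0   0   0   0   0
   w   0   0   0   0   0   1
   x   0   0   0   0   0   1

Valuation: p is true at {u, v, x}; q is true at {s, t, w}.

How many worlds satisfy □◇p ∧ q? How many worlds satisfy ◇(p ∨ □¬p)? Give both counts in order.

3 and 4

For □◇p ∧ q:
s: □◇p is T, q is T. ✓
t: □◇p is T, q is T. ✓
u: □◇p is F, q is F. ✗
v: □◇p is T, q is F. ✗
w: □◇p is T, q is T. ✓
x: □◇p is T, q is F. ✗
— 3 worlds.
For ◇(p ∨ □¬p):
s: successors {t}; p ∨ □¬p there: t:F. ✗
t: successors {u, w}; p ∨ □¬p there: u:T, w:F. ✓
u: successors {v}; p ∨ □¬p there: v:T. ✓
v: no successors, so ◇(p ∨ □¬p) fails. ✗
w: successors {x}; p ∨ □¬p there: x:T. ✓
x: successors {x}; p ∨ □¬p there: x:T. ✓
— 4 worlds.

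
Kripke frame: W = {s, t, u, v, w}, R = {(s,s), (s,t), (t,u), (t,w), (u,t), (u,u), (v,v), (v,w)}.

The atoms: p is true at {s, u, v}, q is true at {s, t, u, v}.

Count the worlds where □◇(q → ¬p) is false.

s: successors {s, t}; ◇(q → ¬p) there: s:T, t:T. ✓
t: successors {u, w}; ◇(q → ¬p) there: u:T, w:F. ✗
u: successors {t, u}; ◇(q → ¬p) there: t:T, u:T. ✓
v: successors {v, w}; ◇(q → ¬p) there: v:T, w:F. ✗
w: no successors, so □◇(q → ¬p) holds vacuously. ✓
Satisfying worlds: {s, u, w}.
So □◇(q → ¬p) fails at the other 2 worlds.

2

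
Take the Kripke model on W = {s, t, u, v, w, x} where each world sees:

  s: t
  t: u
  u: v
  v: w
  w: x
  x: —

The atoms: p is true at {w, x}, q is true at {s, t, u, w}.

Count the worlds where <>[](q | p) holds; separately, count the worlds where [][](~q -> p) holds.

4 and 5

For <>[](q | p):
s: successors {t}; [](q | p) there: t:T. ✓
t: successors {u}; [](q | p) there: u:F. ✗
u: successors {v}; [](q | p) there: v:T. ✓
v: successors {w}; [](q | p) there: w:T. ✓
w: successors {x}; [](q | p) there: x:T. ✓
x: no successors, so <>[](q | p) fails. ✗
— 4 worlds.
For [][](~q -> p):
s: successors {t}; [](~q -> p) there: t:T. ✓
t: successors {u}; [](~q -> p) there: u:F. ✗
u: successors {v}; [](~q -> p) there: v:T. ✓
v: successors {w}; [](~q -> p) there: w:T. ✓
w: successors {x}; [](~q -> p) there: x:T. ✓
x: no successors, so [][](~q -> p) holds vacuously. ✓
— 5 worlds.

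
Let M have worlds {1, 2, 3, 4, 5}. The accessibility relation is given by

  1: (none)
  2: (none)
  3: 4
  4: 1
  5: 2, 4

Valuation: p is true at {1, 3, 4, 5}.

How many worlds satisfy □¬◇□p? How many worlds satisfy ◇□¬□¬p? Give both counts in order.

3 and 2

For □¬◇□p:
1: no successors, so □¬◇□p holds vacuously. ✓
2: no successors, so □¬◇□p holds vacuously. ✓
3: successors {4}; ¬◇□p there: 4:F. ✗
4: successors {1}; ¬◇□p there: 1:T. ✓
5: successors {2, 4}; ¬◇□p there: 2:T, 4:F. ✗
— 3 worlds.
For ◇□¬□¬p:
1: no successors, so ◇□¬□¬p fails. ✗
2: no successors, so ◇□¬□¬p fails. ✗
3: successors {4}; □¬□¬p there: 4:F. ✗
4: successors {1}; □¬□¬p there: 1:T. ✓
5: successors {2, 4}; □¬□¬p there: 2:T, 4:F. ✓
— 2 worlds.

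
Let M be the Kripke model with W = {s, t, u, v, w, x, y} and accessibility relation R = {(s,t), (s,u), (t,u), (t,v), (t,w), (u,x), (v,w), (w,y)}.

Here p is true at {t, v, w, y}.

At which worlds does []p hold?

{v, w, x, y}

s: successors {t, u}; p there: t:T, u:F. ✗
t: successors {u, v, w}; p there: u:F, v:T, w:T. ✗
u: successors {x}; p there: x:F. ✗
v: successors {w}; p there: w:T. ✓
w: successors {y}; p there: y:T. ✓
x: no successors, so []p holds vacuously. ✓
y: no successors, so []p holds vacuously. ✓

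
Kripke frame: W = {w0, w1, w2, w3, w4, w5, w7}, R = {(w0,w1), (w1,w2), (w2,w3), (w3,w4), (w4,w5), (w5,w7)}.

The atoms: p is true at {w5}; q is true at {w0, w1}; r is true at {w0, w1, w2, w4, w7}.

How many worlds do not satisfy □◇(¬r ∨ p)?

4

w0: successors {w1}; ◇(¬r ∨ p) there: w1:F. ✗
w1: successors {w2}; ◇(¬r ∨ p) there: w2:T. ✓
w2: successors {w3}; ◇(¬r ∨ p) there: w3:F. ✗
w3: successors {w4}; ◇(¬r ∨ p) there: w4:T. ✓
w4: successors {w5}; ◇(¬r ∨ p) there: w5:F. ✗
w5: successors {w7}; ◇(¬r ∨ p) there: w7:F. ✗
w7: no successors, so □◇(¬r ∨ p) holds vacuously. ✓
Satisfying worlds: {w1, w3, w7}.
So □◇(¬r ∨ p) fails at the other 4 worlds.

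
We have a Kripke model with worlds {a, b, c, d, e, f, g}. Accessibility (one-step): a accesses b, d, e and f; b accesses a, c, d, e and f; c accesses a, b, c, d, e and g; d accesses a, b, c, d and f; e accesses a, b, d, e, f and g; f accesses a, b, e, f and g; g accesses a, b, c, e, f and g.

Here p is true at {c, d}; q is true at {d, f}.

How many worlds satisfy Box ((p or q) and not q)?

a: successors {b, d, e, f}; (p or q) and not q there: b:F, d:F, e:F, f:F. ✗
b: successors {a, c, d, e, f}; (p or q) and not q there: a:F, c:T, d:F, e:F, f:F. ✗
c: successors {a, b, c, d, e, g}; (p or q) and not q there: a:F, b:F, c:T, d:F, e:F, g:F. ✗
d: successors {a, b, c, d, f}; (p or q) and not q there: a:F, b:F, c:T, d:F, f:F. ✗
e: successors {a, b, d, e, f, g}; (p or q) and not q there: a:F, b:F, d:F, e:F, f:F, g:F. ✗
f: successors {a, b, e, f, g}; (p or q) and not q there: a:F, b:F, e:F, f:F, g:F. ✗
g: successors {a, b, c, e, f, g}; (p or q) and not q there: a:F, b:F, c:T, e:F, f:F, g:F. ✗
Satisfying worlds: ∅.

0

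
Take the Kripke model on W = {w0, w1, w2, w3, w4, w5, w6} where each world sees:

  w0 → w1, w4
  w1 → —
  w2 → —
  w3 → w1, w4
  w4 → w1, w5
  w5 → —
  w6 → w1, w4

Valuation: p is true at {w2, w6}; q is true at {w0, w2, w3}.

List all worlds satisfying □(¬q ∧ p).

w0: successors {w1, w4}; ¬q ∧ p there: w1:F, w4:F. ✗
w1: no successors, so □(¬q ∧ p) holds vacuously. ✓
w2: no successors, so □(¬q ∧ p) holds vacuously. ✓
w3: successors {w1, w4}; ¬q ∧ p there: w1:F, w4:F. ✗
w4: successors {w1, w5}; ¬q ∧ p there: w1:F, w5:F. ✗
w5: no successors, so □(¬q ∧ p) holds vacuously. ✓
w6: successors {w1, w4}; ¬q ∧ p there: w1:F, w4:F. ✗

{w1, w2, w5}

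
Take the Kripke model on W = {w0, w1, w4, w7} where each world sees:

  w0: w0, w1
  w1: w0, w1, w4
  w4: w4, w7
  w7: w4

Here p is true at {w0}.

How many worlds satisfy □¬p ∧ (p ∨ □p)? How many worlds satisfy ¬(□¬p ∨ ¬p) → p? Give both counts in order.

0 and 4

For □¬p ∧ (p ∨ □p):
w0: □¬p is F, p ∨ □p is T. ✗
w1: □¬p is F, p ∨ □p is F. ✗
w4: □¬p is T, p ∨ □p is F. ✗
w7: □¬p is T, p ∨ □p is F. ✗
— 0 worlds.
For ¬(□¬p ∨ ¬p) → p:
w0: ¬(□¬p ∨ ¬p) is T, p is T. ✓
w1: ¬(□¬p ∨ ¬p) is F, p is F. ✓
w4: ¬(□¬p ∨ ¬p) is F, p is F. ✓
w7: ¬(□¬p ∨ ¬p) is F, p is F. ✓
— 4 worlds.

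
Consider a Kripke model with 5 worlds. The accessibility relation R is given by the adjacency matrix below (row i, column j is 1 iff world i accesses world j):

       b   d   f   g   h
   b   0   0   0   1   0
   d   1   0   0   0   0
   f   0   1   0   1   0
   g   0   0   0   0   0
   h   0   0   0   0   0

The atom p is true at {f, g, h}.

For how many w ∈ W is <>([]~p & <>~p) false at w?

b: successors {g}; []~p & <>~p there: g:F. ✗
d: successors {b}; []~p & <>~p there: b:F. ✗
f: successors {d, g}; []~p & <>~p there: d:T, g:F. ✓
g: no successors, so <>([]~p & <>~p) fails. ✗
h: no successors, so <>([]~p & <>~p) fails. ✗
Satisfying worlds: {f}.
So <>([]~p & <>~p) fails at the other 4 worlds.

4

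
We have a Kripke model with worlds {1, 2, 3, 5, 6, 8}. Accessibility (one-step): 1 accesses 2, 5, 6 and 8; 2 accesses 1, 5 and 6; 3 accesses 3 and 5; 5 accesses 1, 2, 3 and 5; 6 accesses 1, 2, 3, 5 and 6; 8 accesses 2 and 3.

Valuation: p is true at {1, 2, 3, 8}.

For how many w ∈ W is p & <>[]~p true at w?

0

1: p is T, <>[]~p is F. ✗
2: p is T, <>[]~p is F. ✗
3: p is T, <>[]~p is F. ✗
5: p is F, <>[]~p is F. ✗
6: p is F, <>[]~p is F. ✗
8: p is T, <>[]~p is F. ✗
Satisfying worlds: ∅.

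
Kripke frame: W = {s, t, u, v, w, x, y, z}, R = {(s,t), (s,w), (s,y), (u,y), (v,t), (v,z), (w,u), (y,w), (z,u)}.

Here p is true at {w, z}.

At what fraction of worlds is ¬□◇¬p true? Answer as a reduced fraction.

s: □◇¬p is F. ✓
t: □◇¬p is T. ✗
u: □◇¬p is F. ✓
v: □◇¬p is F. ✓
w: □◇¬p is T. ✗
x: □◇¬p is T. ✗
y: □◇¬p is T. ✗
z: □◇¬p is T. ✗
That's 3 of 8 worlds, so 3/8.

3/8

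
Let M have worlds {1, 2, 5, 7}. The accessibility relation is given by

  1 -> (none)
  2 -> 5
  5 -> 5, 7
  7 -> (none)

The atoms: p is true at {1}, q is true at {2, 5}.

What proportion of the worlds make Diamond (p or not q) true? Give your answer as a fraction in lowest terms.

1/4

1: no successors, so Diamond (p or not q) fails. ✗
2: successors {5}; p or not q there: 5:F. ✗
5: successors {5, 7}; p or not q there: 5:F, 7:T. ✓
7: no successors, so Diamond (p or not q) fails. ✗
That's 1 of 4 worlds, so 1/4.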